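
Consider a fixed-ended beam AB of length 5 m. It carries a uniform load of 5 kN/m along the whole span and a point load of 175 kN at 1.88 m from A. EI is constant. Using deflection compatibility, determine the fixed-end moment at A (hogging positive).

Take the two fixed-end moments M_A, M_B as redundants; the released structure is the simple span AB.
Simple-span end rotations at A and B under the given loads:
  at A: UDL 5: wL³/(24EI) = 26.04/EI
  at B: UDL 5: wL³/(24EI) = 26.04/EI
  at A: point load 175 at a = 1.88: Pab(L + b)/(6LEI) = 277.8/EI
  at B: point load 175 at a = 1.88: Pab(L + a)/(6LEI) = 235.4/EI
  θ_A0 = 303.9/EI,  θ_B0 = 261.4/EI
Flexibility coefficients: a unit moment at one end gives L/(3EI) there and L/(6EI) at the far end, so f₁₁ = f₂₂ = 1.667/EI and f₁₂ = f₂₁ = 0.8333/EI.
Compatibility — zero rotation at each built-in end:
  1.667 M_A + 0.8333 M_B = 303.9
  0.8333 M_A + 1.667 M_B = 261.4
Solving the pair gives M_A = 138.5 kN·m and M_B = 87.61 kN·m (hogging).

M_A = 138.5 kN·m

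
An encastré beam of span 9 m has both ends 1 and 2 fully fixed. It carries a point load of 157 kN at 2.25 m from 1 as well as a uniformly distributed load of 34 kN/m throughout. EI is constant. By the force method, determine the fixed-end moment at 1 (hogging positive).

M_1 = 428.2 kN·m

Release both end moments; the primary structure is a simply-supported span 12 with redundants M_1 and M_2.
End rotations of the released simple span under the applied load (×1/EI):
  at 1: point load 157 at a = 2.25: Pab(L + b)/(6LEI) = 695.5/EI
  at 2: point load 157 at a = 2.25: Pab(L + a)/(6LEI) = 496.8/EI
  at 1: UDL 34: wL³/(24EI) = 1033/EI
  at 2: UDL 34: wL³/(24EI) = 1033/EI
  θ_10 = 1728/EI,  θ_20 = 1530/EI
Flexibility coefficients: a unit moment at one end gives L/(3EI) there and L/(6EI) at the far end, so f₁₁ = f₂₂ = 3/EI and f₁₂ = f₂₁ = 1.5/EI.
Compatibility — zero rotation at each built-in end:
  3 M_1 + 1.5 M_2 = 1728
  1.5 M_1 + 3 M_2 = 1530
Solving the pair gives M_1 = 428.2 kN·m and M_2 = 295.7 kN·m (hogging).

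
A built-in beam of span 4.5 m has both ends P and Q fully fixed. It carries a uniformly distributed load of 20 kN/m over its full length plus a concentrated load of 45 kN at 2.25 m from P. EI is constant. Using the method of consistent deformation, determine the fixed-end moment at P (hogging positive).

M_P = 59.06 kN·m

Release both end moments; the primary structure is a simply-supported span PQ with redundants M_P and M_Q.
On the primary (simply-supported) span, the end slopes from the loading are:
  at P: UDL 20: wL³/(24EI) = 75.94/EI
  at Q: UDL 20: wL³/(24EI) = 75.94/EI
  at P: point load 45 at a = 2.25: Pab(L + b)/(6LEI) = 56.95/EI
  at Q: point load 45 at a = 2.25: Pab(L + a)/(6LEI) = 56.95/EI
  θ_P0 = 132.9/EI,  θ_Q0 = 132.9/EI
Flexibility coefficients: a unit moment at one end gives L/(3EI) there and L/(6EI) at the far end, so f₁₁ = f₂₂ = 1.5/EI and f₁₂ = f₂₁ = 0.75/EI.
Compatibility — zero rotation at each built-in end:
  1.5 M_P + 0.75 M_Q = 132.9
  0.75 M_P + 1.5 M_Q = 132.9
Solving the pair gives M_P = 59.06 kN·m and M_Q = 59.06 kN·m (hogging).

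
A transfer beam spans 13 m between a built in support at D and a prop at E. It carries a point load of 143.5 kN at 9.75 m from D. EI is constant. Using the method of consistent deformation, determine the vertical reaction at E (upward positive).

R_E = 90.81 kN

Take the reaction at E as the redundant and release it; the primary structure is a cantilever fixed at D.
Deflection at E on the released cantilever, summing each load's contribution:
  point load 143.5 at a = 9.75: Pa²(3L − a)/(6EI) = 66502/EI
Tip deflection under a unit load at E: L³/(3EI) = 732.3/EI.
The prop prevents deflection at E: R_E = δ_0/δ_{EE} = 66502/732.3 = 90.81 kN.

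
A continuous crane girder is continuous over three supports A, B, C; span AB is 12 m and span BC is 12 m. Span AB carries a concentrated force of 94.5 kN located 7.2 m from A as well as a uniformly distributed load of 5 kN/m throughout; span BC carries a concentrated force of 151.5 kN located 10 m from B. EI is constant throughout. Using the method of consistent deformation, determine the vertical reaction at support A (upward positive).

R_A = 48.84 kN

Insert a hinge at B; M_B is the redundant, and each span becomes simply supported.
Discontinuity in slope at B on the released structure — sum the simple-span end rotations:
  span AB: point load 94.5 at a = 7.2: Pab(L + a)/(6LEI) = 870.9/EI
  span AB: UDL 5: wL³/(24EI) = 360/EI
  span BC: point load 151.5 at a = 10: Pab(L + b)/(6LEI) = 589.2/EI
  relative rotation θ_0 = (1231 + 589.2)/EI = 1820/EI
A unit hogging moment at B produces rotation L₁/(3EI) + L₂/(3EI) = 8/EI.
Slope continuity at B: θ_0 = M_B·8/EI, so M_B = 1820/8 = 227.5 kN·m (hogging).
Span AB, ΣM about A with M_B applied at B: R_B^{AB}·12 = 1040 + 227.5, so R_B^{AB} = 105.7 kN and R_A = 154.5 − 105.7 = 48.84 kN.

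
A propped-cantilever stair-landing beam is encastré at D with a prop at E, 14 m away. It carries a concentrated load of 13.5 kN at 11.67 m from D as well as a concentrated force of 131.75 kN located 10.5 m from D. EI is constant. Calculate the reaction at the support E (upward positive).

Choose R_E as the redundant. The primary structure is the cantilever fixed at D.
Downward deflection at the released point E due to the loads:
  point load 13.5 at a = 11.67: Pa²(3L − a)/(6EI) = 9294/EI
  point load 131.75 at a = 10.5: Pa²(3L − a)/(6EI) = 76259/EI
  δ_0 = 85552/EI
Flexibility coefficient — unit upward force at E: δ_{EE} = L³/(3EI) = 914.7/EI.
The prop prevents deflection at E: R_E = δ_0/δ_{EE} = 85552/914.7 = 93.53 kN.

R_E = 93.53 kN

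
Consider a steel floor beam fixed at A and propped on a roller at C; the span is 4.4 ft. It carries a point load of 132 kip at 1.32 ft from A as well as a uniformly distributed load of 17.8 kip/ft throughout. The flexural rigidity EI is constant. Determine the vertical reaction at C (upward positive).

R_C = 45.41 kip

Take the reaction at C as the redundant and release it; the primary structure is a cantilever fixed at A.
Primary-structure tip deflection at C by superposition:
  point load 132 at a = 1.32: Pa²(3L − a)/(6EI) = 455.4/EI
  UDL 17.8: wL⁴/(8EI) = 834/EI
  δ_0 = 1289/EI
Flexibility coefficient — unit upward force at C: δ_{CC} = L³/(3EI) = 28.39/EI.
Compatibility at C: δ_0 − R_C·δ_{CC} = 0, so R_C = 1289/28.39 = 45.41 kip.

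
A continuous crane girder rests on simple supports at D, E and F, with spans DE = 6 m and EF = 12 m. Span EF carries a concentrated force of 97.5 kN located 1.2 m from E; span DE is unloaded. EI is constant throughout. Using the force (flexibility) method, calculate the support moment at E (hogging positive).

M_E = 66.69 kN·m

Insert a hinge at E; M_E is the redundant, and each span becomes simply supported.
Rotations at E on the released spans (each span's end-slope, ×1/EI):
  span EF: point load 97.5 at a = 1.2: Pab(L + b)/(6LEI) = 400.1/EI
  relative rotation θ_0 = (0 + 400.1)/EI = 400.1/EI
A unit hogging moment at E produces rotation L₁/(3EI) + L₂/(3EI) = 6/EI.
Compatibility: M_E·(L₁+L₂)/(3EI) = θ_0, giving M_E = 66.69 kN·m (hogging).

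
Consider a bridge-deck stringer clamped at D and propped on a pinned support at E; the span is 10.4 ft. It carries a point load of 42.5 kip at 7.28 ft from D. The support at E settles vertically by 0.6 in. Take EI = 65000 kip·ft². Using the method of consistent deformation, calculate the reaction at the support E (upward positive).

R_E = 15.28 kip

Take the reaction at E as the redundant and release it; the primary structure is a cantilever fixed at D.
Primary-structure tip deflection at E by superposition:
  point load 42.5 at a = 7.28: Pa²(3L − a)/(6EI) = 8980/EI
Tip deflection under a unit load at E: L³/(3EI) = 375/EI.
With EI = 65000 kip·ft²: δ_0 = 0.13815 ft and δ_{EE} = 0.005769 ft/kip.
Compatibility — the beam at E must follow the support down by 0.05 ft: δ_0 − R_E·δ_{EE} = 0.05, so R_E = (0.13815 − 0.05)/0.005769 = 15.28 kip.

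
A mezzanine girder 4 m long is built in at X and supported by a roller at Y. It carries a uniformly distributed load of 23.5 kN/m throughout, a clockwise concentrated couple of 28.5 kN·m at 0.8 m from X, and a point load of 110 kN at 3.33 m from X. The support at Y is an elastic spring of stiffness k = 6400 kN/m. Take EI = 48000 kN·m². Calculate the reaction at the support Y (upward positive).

R_Y = 90.06 kN

Release the roller at Y. Primary structure: cantilever fixed at X.
Primary-structure tip deflection at Y by superposition:
  UDL 23.5: wL⁴/(8EI) = 752/EI
  clockwise couple 28.5 at a = 0.8: M₀a(2L − a)/(2EI) = 82.08/EI
  point load 110 at a = 3.33: Pa²(3L − a)/(6EI) = 1763/EI
  δ_0 = 2597/EI
Tip deflection under a unit load at Y: L³/(3EI) = 21.33/EI.
With EI = 48000 kN·m²: δ_0 = 0.054097 m and δ_{YY} = 0.000444 m/kN.
Compatibility — the spring shortens by R_Y/k under the reaction it provides: δ_0 − R_Y·δ_{YY} = R_Y/k. With 1/k = 0.000156 m/kN, R_Y = δ_0 / (δ_{YY} + 1/k) = 0.054097 / (0.000444 + 0.000156) = 90.06 kN.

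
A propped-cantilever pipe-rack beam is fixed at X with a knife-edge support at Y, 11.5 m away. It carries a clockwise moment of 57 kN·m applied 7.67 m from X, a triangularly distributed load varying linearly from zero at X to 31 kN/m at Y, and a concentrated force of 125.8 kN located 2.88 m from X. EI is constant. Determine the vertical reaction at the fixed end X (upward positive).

Take the reaction at Y as the redundant and release it; the primary structure is a cantilever fixed at X.
Primary-structure tip deflection at Y by superposition:
  clockwise couple 57 at a = 7.67: M₀a(2L − a)/(2EI) = 3351/EI
  triangular load, peak 31 at the free end: 11w₀L⁴/(120EI) = 49701/EI
  point load 125.8 at a = 2.88: Pa²(3L − a)/(6EI) = 5499/EI
  δ_0 = 58551/EI
Flexibility coefficient — unit upward force at Y: δ_{YY} = L³/(3EI) = 507/EI.
Compatibility at Y: δ_0 − R_Y·δ_{YY} = 0, so R_Y = 58551/507 = 115.5 kN.
Vertical equilibrium: R_X = ΣP − R_Y = 304.1 − 115.5 = 188.6 kN.

R_X = 188.6 kN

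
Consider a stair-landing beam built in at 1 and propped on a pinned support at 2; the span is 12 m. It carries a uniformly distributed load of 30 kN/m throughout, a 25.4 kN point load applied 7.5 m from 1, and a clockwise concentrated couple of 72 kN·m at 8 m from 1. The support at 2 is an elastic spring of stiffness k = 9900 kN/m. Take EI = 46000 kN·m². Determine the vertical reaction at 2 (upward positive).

Choose R_2 as the redundant. The primary structure is the cantilever fixed at 1.
Downward deflection at the released point 2 due to the loads:
  UDL 30: wL⁴/(8EI) = 77760/EI
  point load 25.4 at a = 7.5: Pa²(3L − a)/(6EI) = 6787/EI
  clockwise couple 72 at a = 8: M₀a(2L − a)/(2EI) = 4608/EI
  δ_0 = 89155/EI
Flexibility coefficient — unit upward force at 2: δ_{22} = L³/(3EI) = 576/EI.
With EI = 46000 kN·m²: δ_0 = 1.9381 m and δ_{22} = 0.012522 m/kN.
Compatibility — the spring shortens by R_2/k under the reaction it provides: δ_0 − R_2·δ_{22} = R_2/k. With 1/k = 0.000101 m/kN, R_2 = δ_0 / (δ_{22} + 1/k) = 1.9381 / (0.012522 + 0.000101) = 153.5 kN.

R_2 = 153.5 kN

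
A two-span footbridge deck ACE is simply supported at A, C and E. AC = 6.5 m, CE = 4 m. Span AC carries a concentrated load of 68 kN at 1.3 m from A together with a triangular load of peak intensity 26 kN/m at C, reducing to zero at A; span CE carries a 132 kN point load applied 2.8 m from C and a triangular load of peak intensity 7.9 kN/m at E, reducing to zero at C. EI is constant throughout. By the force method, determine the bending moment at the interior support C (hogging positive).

M_C = 101.9 kN·m

Insert a hinge at C; M_C is the redundant, and each span becomes simply supported.
End slopes at the hinge C, treating each span as simply supported:
  span AC: point load 68 at a = 1.3: Pab(L + a)/(6LEI) = 91.94/EI
  span AC: triangular load, peak 26: w₀L³/(45EI) = 158.7/EI
  span CE: point load 132 at a = 2.8: Pab(L + b)/(6LEI) = 96.1/EI
  span CE: triangular load, peak 7.9: 7w₀L³/(360EI) = 9.831/EI
  relative rotation θ_0 = (250.6 + 105.9)/EI = 356.5/EI
A unit hogging moment at C produces rotation L₁/(3EI) + L₂/(3EI) = 3.5/EI.
Compatibility: M_C·(L₁+L₂)/(3EI) = θ_0, giving M_C = 101.9 kN·m (hogging).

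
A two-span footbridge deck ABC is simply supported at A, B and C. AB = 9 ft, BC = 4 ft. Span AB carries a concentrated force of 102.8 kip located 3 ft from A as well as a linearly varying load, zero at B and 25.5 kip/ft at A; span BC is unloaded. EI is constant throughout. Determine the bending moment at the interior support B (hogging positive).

Take M_B as the redundant. Released structure: two simple spans AB and BC with a hinge at B.
End slopes at the hinge B, treating each span as simply supported:
  span AB: point load 102.8 at a = 3: Pab(L + a)/(6LEI) = 411.2/EI
  span AB: triangular load, peak 25.5: 7w₀L³/(360EI) = 361.5/EI
  relative rotation θ_0 = (772.7 + 0)/EI = 772.7/EI
A unit hogging moment at B produces rotation L₁/(3EI) + L₂/(3EI) = 4.333/EI.
Compatibility: M_B·(L₁+L₂)/(3EI) = θ_0, giving M_B = 178.3 kip·ft (hogging).

M_B = 178.3 kip·ft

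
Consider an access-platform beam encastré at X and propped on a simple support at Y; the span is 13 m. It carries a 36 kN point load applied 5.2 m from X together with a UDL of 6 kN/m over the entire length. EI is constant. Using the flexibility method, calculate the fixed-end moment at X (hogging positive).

M_X = 216.6 kN·m

Remove the prop at Y; the released (primary) structure is a cantilever built in at X.
Deflection at Y on the released cantilever, summing each load's contribution:
  point load 36 at a = 5.2: Pa²(3L − a)/(6EI) = 5484/EI
  UDL 6: wL⁴/(8EI) = 21421/EI
  δ_0 = 26904/EI
Flexibility coefficient — unit upward force at Y: δ_{YY} = L³/(3EI) = 732.3/EI.
The prop prevents deflection at Y: R_Y = δ_0/δ_{YY} = 26904/732.3 = 36.74 kN.
Moment equilibrium about X: M_X = Σ(load moments about X) − R_Y·L = 694.2 − 36.74×13 = 216.6 kN·m.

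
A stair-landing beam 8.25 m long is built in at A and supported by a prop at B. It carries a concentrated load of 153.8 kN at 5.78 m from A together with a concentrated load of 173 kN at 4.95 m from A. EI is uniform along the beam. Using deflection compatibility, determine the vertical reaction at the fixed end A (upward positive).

Take the reaction at B as the redundant and release it; the primary structure is a cantilever fixed at A.
Deflection at B on the released cantilever, summing each load's contribution:
  point load 153.8 at a = 5.78: Pa²(3L − a)/(6EI) = 16245/EI
  point load 173 at a = 4.95: Pa²(3L − a)/(6EI) = 13988/EI
  δ_0 = 30234/EI
Flexibility coefficient — unit upward force at B: δ_{BB} = L³/(3EI) = 187.2/EI.
Compatibility at B: δ_0 − R_B·δ_{BB} = 0, so R_B = 30234/187.2 = 161.5 kN.
Vertical equilibrium: R_A = ΣP − R_B = 326.8 − 161.5 = 165.3 kN.

R_A = 165.3 kN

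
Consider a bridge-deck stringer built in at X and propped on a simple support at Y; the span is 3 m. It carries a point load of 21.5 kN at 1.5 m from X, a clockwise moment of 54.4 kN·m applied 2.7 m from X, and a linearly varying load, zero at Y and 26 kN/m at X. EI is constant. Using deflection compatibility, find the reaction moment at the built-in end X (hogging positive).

M_X = 1.31 kN·m

Remove the prop at Y; the released (primary) structure is a cantilever built in at X.
Free-end deflection of the primary structure under the applied loading (downward +):
  point load 21.5 at a = 1.5: Pa²(3L − a)/(6EI) = 60.47/EI
  clockwise couple 54.4 at a = 2.7: M₀a(2L − a)/(2EI) = 242.4/EI
  triangular load, peak 26 at the fixed end: w₀L⁴/(30EI) = 70.2/EI
  δ_0 = 373/EI
Flexibility coefficient — unit upward force at Y: δ_{YY} = L³/(3EI) = 9/EI.
The prop prevents deflection at Y: R_Y = δ_0/δ_{YY} = 373/9 = 41.45 kN.
Moment equilibrium about X: M_X = Σ(load moments about X) − R_Y·L = 125.7 − 41.45×3 = 1.31 kN·m.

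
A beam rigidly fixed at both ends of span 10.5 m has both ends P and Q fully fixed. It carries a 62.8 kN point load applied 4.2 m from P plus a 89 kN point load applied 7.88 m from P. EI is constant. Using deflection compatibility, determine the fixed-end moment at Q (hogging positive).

Take the two fixed-end moments M_P, M_Q as redundants; the released structure is the simple span PQ.
On the primary (simply-supported) span, the end slopes from the loading are:
  at P: point load 62.8 at a = 4.2: Pab(L + b)/(6LEI) = 443.1/EI
  at Q: point load 62.8 at a = 4.2: Pab(L + a)/(6LEI) = 387.7/EI
  at P: point load 89 at a = 7.88: Pab(L + b)/(6LEI) = 382.7/EI
  at Q: point load 89 at a = 7.88: Pab(L + a)/(6LEI) = 536.1/EI
  θ_P0 = 825.8/EI,  θ_Q0 = 923.8/EI
Flexibility coefficients: a unit moment at one end gives L/(3EI) there and L/(6EI) at the far end, so f₁₁ = f₂₂ = 3.5/EI and f₁₂ = f₂₁ = 1.75/EI.
Compatibility — zero rotation at each built-in end:
  3.5 M_P + 1.75 M_Q = 825.8
  1.75 M_P + 3.5 M_Q = 923.8
Solving the pair gives M_P = 138.6 kN·m and M_Q = 194.6 kN·m (hogging).

M_Q = 194.6 kN·m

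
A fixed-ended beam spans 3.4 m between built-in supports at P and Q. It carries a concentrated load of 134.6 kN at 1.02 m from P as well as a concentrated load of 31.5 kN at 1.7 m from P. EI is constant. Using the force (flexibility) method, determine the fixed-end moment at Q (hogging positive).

Take the two fixed-end moments M_P, M_Q as redundants; the released structure is the simple span PQ.
End rotations of the released simple span under the applied load (×1/EI):
  at P: point load 134.6 at a = 1.02: Pab(L + b)/(6LEI) = 92.58/EI
  at Q: point load 134.6 at a = 1.02: Pab(L + a)/(6LEI) = 70.8/EI
  at P: point load 31.5 at a = 1.7: Pab(L + b)/(6LEI) = 22.76/EI
  at Q: point load 31.5 at a = 1.7: Pab(L + a)/(6LEI) = 22.76/EI
  θ_P0 = 115.3/EI,  θ_Q0 = 93.56/EI
Flexibility coefficients: a unit moment at one end gives L/(3EI) there and L/(6EI) at the far end, so f₁₁ = f₂₂ = 1.133/EI and f₁₂ = f₂₁ = 0.5667/EI.
Compatibility — zero rotation at each built-in end:
  1.133 M_P + 0.5667 M_Q = 115.3
  0.5667 M_P + 1.133 M_Q = 93.56
Solving the pair gives M_P = 80.66 kN·m and M_Q = 42.22 kN·m (hogging).

M_Q = 42.22 kN·m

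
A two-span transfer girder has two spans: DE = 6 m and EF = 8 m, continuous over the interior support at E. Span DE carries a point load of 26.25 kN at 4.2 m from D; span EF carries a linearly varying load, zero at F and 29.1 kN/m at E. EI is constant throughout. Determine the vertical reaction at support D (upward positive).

Release continuity at E by inserting a hinge; the redundant is the internal moment M_E. The primary structure is two simply-supported spans DE and EF.
End slopes at the hinge E, treating each span as simply supported:
  span DE: point load 26.25 at a = 4.2: Pab(L + a)/(6LEI) = 56.23/EI
  span EF: triangular load, peak 29.1: w₀L³/(45EI) = 331.1/EI
  relative rotation θ_0 = (56.23 + 331.1)/EI = 387.3/EI
A unit hogging moment at E produces rotation L₁/(3EI) + L₂/(3EI) = 4.667/EI.
Slope continuity at E: θ_0 = M_E·4.667/EI, so M_E = 387.3/4.667 = 83 kN·m (hogging).
Span DE, ΣM about D with M_E applied at E: R_E^{DE}·6 = 110.2 + 83, so R_E^{DE} = 32.21 kN and R_D = 26.25 − 32.21 = -5.958 kN.

R_D = -5.958 kN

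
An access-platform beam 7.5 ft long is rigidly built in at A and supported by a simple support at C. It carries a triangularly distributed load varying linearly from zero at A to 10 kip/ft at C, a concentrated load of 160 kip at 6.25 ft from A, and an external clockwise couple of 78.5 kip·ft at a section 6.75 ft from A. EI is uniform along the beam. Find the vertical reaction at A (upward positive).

R_A = 40.96 kip

Choose R_C as the redundant. The primary structure is the cantilever fixed at A.
Downward deflection at the released point C due to the loads:
  triangular load, peak 10 at the free end: 11w₀L⁴/(120EI) = 2900/EI
  point load 160 at a = 6.25: Pa²(3L − a)/(6EI) = 16927/EI
  clockwise couple 78.5 at a = 6.75: M₀a(2L − a)/(2EI) = 2186/EI
  δ_0 = 22013/EI
Flexibility coefficient — unit upward force at C: δ_{CC} = L³/(3EI) = 140.6/EI.
Compatibility at C: δ_0 − R_C·δ_{CC} = 0, so R_C = 22013/140.6 = 156.5 kip.
Vertical equilibrium: R_A = ΣP − R_C = 197.5 − 156.5 = 40.96 kip.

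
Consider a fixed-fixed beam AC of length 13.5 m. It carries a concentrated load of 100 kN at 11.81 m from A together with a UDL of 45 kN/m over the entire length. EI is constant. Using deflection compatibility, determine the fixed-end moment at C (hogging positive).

M_C = 812.8 kN·m

Take the two fixed-end moments M_A, M_C as redundants; the released structure is the simple span AC.
End rotations of the released simple span under the applied load (×1/EI):
  at A: point load 100 at a = 11.81: Pab(L + b)/(6LEI) = 374.3/EI
  at C: point load 100 at a = 11.81: Pab(L + a)/(6LEI) = 623.7/EI
  at A: UDL 45: wL³/(24EI) = 4613/EI
  at C: UDL 45: wL³/(24EI) = 4613/EI
  θ_A0 = 4987/EI,  θ_C0 = 5237/EI
Flexibility coefficients: a unit moment at one end gives L/(3EI) there and L/(6EI) at the far end, so f₁₁ = f₂₂ = 4.5/EI and f₁₂ = f₂₁ = 2.25/EI.
Compatibility — zero rotation at each built-in end:
  4.5 M_A + 2.25 M_C = 4987
  2.25 M_A + 4.5 M_C = 5237
Solving the pair gives M_A = 701.9 kN·m and M_C = 812.8 kN·m (hogging).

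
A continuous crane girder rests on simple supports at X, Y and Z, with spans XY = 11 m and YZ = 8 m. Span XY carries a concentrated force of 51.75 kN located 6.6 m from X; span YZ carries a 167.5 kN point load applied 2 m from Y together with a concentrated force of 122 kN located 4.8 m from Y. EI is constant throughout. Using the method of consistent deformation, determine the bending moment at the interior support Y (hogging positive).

M_Y = 224.9 kN·m

Take M_Y as the redundant. Released structure: two simple spans XY and YZ with a hinge at Y.
Rotations at Y on the released spans (each span's end-slope, ×1/EI):
  span XY: point load 51.75 at a = 6.6: Pab(L + a)/(6LEI) = 400.8/EI
  span YZ: point load 167.5 at a = 2: Pab(L + b)/(6LEI) = 586.2/EI
  span YZ: point load 122 at a = 4.8: Pab(L + b)/(6LEI) = 437.2/EI
  relative rotation θ_0 = (400.8 + 1023)/EI = 1424/EI
A unit hogging moment at Y produces rotation L₁/(3EI) + L₂/(3EI) = 6.333/EI.
Compatibility: M_Y·(L₁+L₂)/(3EI) = θ_0, giving M_Y = 224.9 kN·m (hogging).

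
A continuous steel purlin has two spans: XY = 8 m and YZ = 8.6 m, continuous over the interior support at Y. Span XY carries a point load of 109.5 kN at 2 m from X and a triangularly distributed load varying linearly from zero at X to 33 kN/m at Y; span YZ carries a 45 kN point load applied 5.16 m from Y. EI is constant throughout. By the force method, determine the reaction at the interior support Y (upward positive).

Release continuity at Y by inserting a hinge; the redundant is the internal moment M_Y. The primary structure is two simply-supported spans XY and YZ.
Discontinuity in slope at Y on the released structure — sum the simple-span end rotations:
  span XY: point load 109.5 at a = 2: Pab(L + a)/(6LEI) = 273.8/EI
  span XY: triangular load, peak 33: w₀L³/(45EI) = 375.5/EI
  span YZ: point load 45 at a = 5.16: Pab(L + b)/(6LEI) = 186.4/EI
  relative rotation θ_0 = (649.2 + 186.4)/EI = 835.6/EI
A unit hogging moment at Y produces rotation L₁/(3EI) + L₂/(3EI) = 5.533/EI.
Slope continuity at Y: θ_0 = M_Y·5.533/EI, so M_Y = 835.6/5.533 = 151 kN·m (hogging).
Span XY, ΣM about X with M_Y applied at Y: R_Y^{XY}·8 = 923 + 151, so R_Y^{XY} = 134.3 kN and R_X = 241.5 − 134.3 = 107.2 kN.
Span YZ, ΣM about Z: R_Y^{YZ}·8.6 = 154.8 + 151, so R_Y^{YZ} = 35.56 kN and R_Z = 45 − 35.56 = 9.441 kN.
R_Y = 134.3 + 35.56 = 169.8 kN.

R_Y = 169.8 kN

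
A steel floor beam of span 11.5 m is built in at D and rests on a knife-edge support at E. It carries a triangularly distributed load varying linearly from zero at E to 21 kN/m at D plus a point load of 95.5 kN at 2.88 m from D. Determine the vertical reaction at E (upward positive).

R_E = 32.38 kN

Take the reaction at E as the redundant and release it; the primary structure is a cantilever fixed at D.
Deflection at E on the released cantilever, summing each load's contribution:
  triangular load, peak 21 at the fixed end: w₀L⁴/(30EI) = 12243/EI
  point load 95.5 at a = 2.88: Pa²(3L − a)/(6EI) = 4174/EI
  δ_0 = 16417/EI
Tip deflection under a unit load at E: L³/(3EI) = 507/EI.
Compatibility at E: δ_0 − R_E·δ_{EE} = 0, so R_E = 16417/507 = 32.38 kN.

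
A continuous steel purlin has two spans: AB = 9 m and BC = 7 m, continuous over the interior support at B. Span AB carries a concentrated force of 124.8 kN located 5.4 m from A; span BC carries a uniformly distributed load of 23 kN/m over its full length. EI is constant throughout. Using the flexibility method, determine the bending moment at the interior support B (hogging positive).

M_B = 182.9 kN·m

Release continuity at B by inserting a hinge; the redundant is the internal moment M_B. The primary structure is two simply-supported spans AB and BC.
Discontinuity in slope at B on the released structure — sum the simple-span end rotations:
  span AB: point load 124.8 at a = 5.4: Pab(L + a)/(6LEI) = 647/EI
  span BC: UDL 23: wL³/(24EI) = 328.7/EI
  relative rotation θ_0 = (647 + 328.7)/EI = 975.7/EI
A unit hogging moment at B produces rotation L₁/(3EI) + L₂/(3EI) = 5.333/EI.
Slope continuity at B: θ_0 = M_B·5.333/EI, so M_B = 975.7/5.333 = 182.9 kN·m (hogging).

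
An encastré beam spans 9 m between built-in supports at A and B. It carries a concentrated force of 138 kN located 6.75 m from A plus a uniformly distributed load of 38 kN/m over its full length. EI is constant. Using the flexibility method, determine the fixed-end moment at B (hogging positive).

M_B = 431.2 kN·m

Take the two fixed-end moments M_A, M_B as redundants; the released structure is the simple span AB.
End rotations of the released simple span under the applied load (×1/EI):
  at A: point load 138 at a = 6.75: Pab(L + b)/(6LEI) = 436.6/EI
  at B: point load 138 at a = 6.75: Pab(L + a)/(6LEI) = 611.3/EI
  at A: UDL 38: wL³/(24EI) = 1154/EI
  at B: UDL 38: wL³/(24EI) = 1154/EI
  θ_A0 = 1591/EI,  θ_B0 = 1766/EI
Flexibility coefficients: a unit moment at one end gives L/(3EI) there and L/(6EI) at the far end, so f₁₁ = f₂₂ = 3/EI and f₁₂ = f₂₁ = 1.5/EI.
Compatibility — zero rotation at each built-in end:
  3 M_A + 1.5 M_B = 1591
  1.5 M_A + 3 M_B = 1766
Solving the pair gives M_A = 314.7 kN·m and M_B = 431.2 kN·m (hogging).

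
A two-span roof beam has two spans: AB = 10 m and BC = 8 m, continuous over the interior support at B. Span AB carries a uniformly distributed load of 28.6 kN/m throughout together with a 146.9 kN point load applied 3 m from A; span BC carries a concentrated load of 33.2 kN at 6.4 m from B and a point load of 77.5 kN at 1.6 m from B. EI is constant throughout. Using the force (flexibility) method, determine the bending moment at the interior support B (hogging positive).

Take M_B as the redundant. Released structure: two simple spans AB and BC with a hinge at B.
End slopes at the hinge B, treating each span as simply supported:
  span AB: UDL 28.6: wL³/(24EI) = 1192/EI
  span AB: point load 146.9 at a = 3: Pab(L + a)/(6LEI) = 668.4/EI
  span BC: point load 33.2 at a = 6.4: Pab(L + b)/(6LEI) = 67.99/EI
  span BC: point load 77.5 at a = 1.6: Pab(L + b)/(6LEI) = 238.1/EI
  relative rotation θ_0 = (1860 + 306.1)/EI = 2166/EI
A unit hogging moment at B produces rotation L₁/(3EI) + L₂/(3EI) = 6/EI.
Compatibility: M_B·(L₁+L₂)/(3EI) = θ_0, giving M_B = 361 kN·m (hogging).

M_B = 361 kN·m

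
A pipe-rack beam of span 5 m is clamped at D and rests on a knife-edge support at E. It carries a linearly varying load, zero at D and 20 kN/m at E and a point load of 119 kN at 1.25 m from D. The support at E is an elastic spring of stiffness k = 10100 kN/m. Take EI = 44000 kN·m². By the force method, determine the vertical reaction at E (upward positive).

R_E = 34.16 kN

Choose R_E as the redundant. The primary structure is the cantilever fixed at D.
Downward deflection at the released point E due to the loads:
  triangular load, peak 20 at the free end: 11w₀L⁴/(120EI) = 1146/EI
  point load 119 at a = 1.25: Pa²(3L − a)/(6EI) = 426.1/EI
  δ_0 = 1572/EI
Flexibility coefficient — unit upward force at E: δ_{EE} = L³/(3EI) = 41.67/EI.
With EI = 44000 kN·m²: δ_0 = 0.035726 m and δ_{EE} = 0.000947 m/kN.
Compatibility — the spring shortens by R_E/k under the reaction it provides: δ_0 − R_E·δ_{EE} = R_E/k. With 1/k = 0.000099 m/kN, R_E = δ_0 / (δ_{EE} + 1/k) = 0.035726 / (0.000947 + 0.000099) = 34.16 kN.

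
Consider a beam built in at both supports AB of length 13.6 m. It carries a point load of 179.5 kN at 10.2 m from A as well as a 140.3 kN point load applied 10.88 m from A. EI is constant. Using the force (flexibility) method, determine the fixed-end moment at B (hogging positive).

M_B = 587.5 kN·m

Release both end moments; the primary structure is a simply-supported span AB with redundants M_A and M_B.
Simple-span end rotations at A and B under the given loads:
  at A: point load 179.5 at a = 10.2: Pab(L + b)/(6LEI) = 1297/EI
  at B: point load 179.5 at a = 10.2: Pab(L + a)/(6LEI) = 1816/EI
  at A: point load 140.3 at a = 10.88: Pab(L + b)/(6LEI) = 830.4/EI
  at B: point load 140.3 at a = 10.88: Pab(L + a)/(6LEI) = 1246/EI
  θ_A0 = 2127/EI,  θ_B0 = 3061/EI
Flexibility coefficients: a unit moment at one end gives L/(3EI) there and L/(6EI) at the far end, so f₁₁ = f₂₂ = 4.533/EI and f₁₂ = f₂₁ = 2.267/EI.
Compatibility — zero rotation at each built-in end:
  4.533 M_A + 2.267 M_B = 2127
  2.267 M_A + 4.533 M_B = 3061
Solving the pair gives M_A = 175.5 kN·m and M_B = 587.5 kN·m (hogging).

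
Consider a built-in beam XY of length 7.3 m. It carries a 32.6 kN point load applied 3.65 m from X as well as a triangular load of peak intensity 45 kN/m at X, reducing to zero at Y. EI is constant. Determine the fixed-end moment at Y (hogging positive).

M_Y = 109.7 kN·m

Release both end moments; the primary structure is a simply-supported span XY with redundants M_X and M_Y.
On the primary (simply-supported) span, the end slopes from the loading are:
  at X: point load 32.6 at a = 3.65: Pab(L + b)/(6LEI) = 108.6/EI
  at Y: point load 32.6 at a = 3.65: Pab(L + a)/(6LEI) = 108.6/EI
  at X: triangular load, peak 45: w₀L³/(45EI) = 389/EI
  at Y: triangular load, peak 45: 7w₀L³/(360EI) = 340.4/EI
  θ_X0 = 497.6/EI,  θ_Y0 = 449/EI
Flexibility coefficients: a unit moment at one end gives L/(3EI) there and L/(6EI) at the far end, so f₁₁ = f₂₂ = 2.433/EI and f₁₂ = f₂₁ = 1.217/EI.
Compatibility — zero rotation at each built-in end:
  2.433 M_X + 1.217 M_Y = 497.6
  1.217 M_X + 2.433 M_Y = 449
Solving the pair gives M_X = 149.7 kN·m and M_Y = 109.7 kN·m (hogging).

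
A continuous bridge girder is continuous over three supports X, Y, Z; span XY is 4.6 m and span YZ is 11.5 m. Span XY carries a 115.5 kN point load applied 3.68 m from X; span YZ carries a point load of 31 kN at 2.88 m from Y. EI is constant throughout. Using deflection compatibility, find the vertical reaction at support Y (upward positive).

Insert a hinge at Y; M_Y is the redundant, and each span becomes simply supported.
End slopes at the hinge Y, treating each span as simply supported:
  span XY: point load 115.5 at a = 3.68: Pab(L + a)/(6LEI) = 117.3/EI
  span YZ: point load 31 at a = 2.88: Pab(L + b)/(6LEI) = 224.4/EI
  relative rotation θ_0 = (117.3 + 224.4)/EI = 341.7/EI
A unit hogging moment at Y produces rotation L₁/(3EI) + L₂/(3EI) = 5.367/EI.
Compatibility: M_Y·(L₁+L₂)/(3EI) = θ_0, giving M_Y = 63.67 kN·m (hogging).
Span XY, ΣM about X with M_Y applied at Y: R_Y^{XY}·4.6 = 425 + 63.67, so R_Y^{XY} = 106.2 kN and R_X = 115.5 − 106.2 = 9.258 kN.
Span YZ, ΣM about Z: R_Y^{YZ}·11.5 = 267.2 + 63.67, so R_Y^{YZ} = 28.77 kN and R_Z = 31 − 28.77 = 2.227 kN.
R_Y = 106.2 + 28.77 = 135 kN.

R_Y = 135 kN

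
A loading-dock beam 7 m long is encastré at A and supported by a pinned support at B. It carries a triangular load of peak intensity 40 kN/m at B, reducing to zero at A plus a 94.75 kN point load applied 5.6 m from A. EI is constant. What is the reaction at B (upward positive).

R_B = 143.7 kN

Choose R_B as the redundant. The primary structure is the cantilever fixed at A.
Downward deflection at the released point B due to the loads:
  triangular load, peak 40 at the free end: 11w₀L⁴/(120EI) = 8804/EI
  point load 94.75 at a = 5.6: Pa²(3L − a)/(6EI) = 7626/EI
  δ_0 = 16430/EI
Flexibility coefficient — unit upward force at B: δ_{BB} = L³/(3EI) = 114.3/EI.
Compatibility at B: δ_0 − R_B·δ_{BB} = 0, so R_B = 16430/114.3 = 143.7 kN.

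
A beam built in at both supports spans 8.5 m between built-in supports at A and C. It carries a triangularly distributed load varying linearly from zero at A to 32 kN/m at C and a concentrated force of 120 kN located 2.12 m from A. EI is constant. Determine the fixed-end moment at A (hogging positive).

Release both end moments; the primary structure is a simply-supported span AC with redundants M_A and M_C.
End rotations of the released simple span under the applied load (×1/EI):
  at A: triangular load, peak 32: 7w₀L³/(360EI) = 382.1/EI
  at C: triangular load, peak 32: w₀L³/(45EI) = 436.7/EI
  at A: point load 120 at a = 2.12: Pab(L + b)/(6LEI) = 473.6/EI
  at C: point load 120 at a = 2.12: Pab(L + a)/(6LEI) = 338/EI
  θ_A0 = 855.7/EI,  θ_C0 = 774.7/EI
Flexibility coefficients: a unit moment at one end gives L/(3EI) there and L/(6EI) at the far end, so f₁₁ = f₂₂ = 2.833/EI and f₁₂ = f₂₁ = 1.417/EI.
Compatibility — zero rotation at each built-in end:
  2.833 M_A + 1.417 M_C = 855.7
  1.417 M_A + 2.833 M_C = 774.7
Solving the pair gives M_A = 220.4 kN·m and M_C = 163.2 kN·m (hogging).

M_A = 220.4 kN·m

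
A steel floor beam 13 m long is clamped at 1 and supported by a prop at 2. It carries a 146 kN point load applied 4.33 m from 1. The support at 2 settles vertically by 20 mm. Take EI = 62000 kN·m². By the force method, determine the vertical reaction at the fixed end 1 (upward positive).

Take the reaction at 2 as the redundant and release it; the primary structure is a cantilever fixed at 1.
Downward deflection at the released point 2 due to the loads:
  point load 146 at a = 4.33: Pa²(3L − a)/(6EI) = 15817/EI
Flexibility coefficient — unit upward force at 2: δ_{22} = L³/(3EI) = 732.3/EI.
With EI = 62000 kN·m²: δ_0 = 0.25512 m and δ_{22} = 0.011812 m/kN.
Compatibility — the beam at 2 must follow the support down by 0.02 m: δ_0 − R_2·δ_{22} = 0.02, so R_2 = (0.25512 − 0.02)/0.011812 = 19.91 kN.
Vertical equilibrium: R_1 = ΣP − R_2 = 146 − 19.91 = 126.1 kN.

R_1 = 126.1 kN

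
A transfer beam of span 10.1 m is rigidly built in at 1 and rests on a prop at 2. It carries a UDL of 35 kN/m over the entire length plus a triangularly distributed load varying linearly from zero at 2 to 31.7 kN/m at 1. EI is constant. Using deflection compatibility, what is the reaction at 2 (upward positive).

R_2 = 164.6 kN

Choose R_2 as the redundant. The primary structure is the cantilever fixed at 1.
Deflection at 2 on the released cantilever, summing each load's contribution:
  UDL 35: wL⁴/(8EI) = 45526/EI
  triangular load, peak 31.7 at the fixed end: w₀L⁴/(30EI) = 10996/EI
  δ_0 = 56522/EI
Tip deflection under a unit load at 2: L³/(3EI) = 343.4/EI.
Compatibility at 2: δ_0 − R_2·δ_{22} = 0, so R_2 = 56522/343.4 = 164.6 kN.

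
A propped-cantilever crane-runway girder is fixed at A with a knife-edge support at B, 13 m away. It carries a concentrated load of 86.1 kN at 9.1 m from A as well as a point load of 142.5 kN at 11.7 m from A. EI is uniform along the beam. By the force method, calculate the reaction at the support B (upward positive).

Remove the prop at B; the released (primary) structure is a cantilever built in at A.
Deflection at B on the released cantilever, summing each load's contribution:
  point load 86.1 at a = 9.1: Pa²(3L − a)/(6EI) = 35531/EI
  point load 142.5 at a = 11.7: Pa²(3L − a)/(6EI) = 88756/EI
  δ_0 = 124287/EI
Flexibility coefficient — unit upward force at B: δ_{BB} = L³/(3EI) = 732.3/EI.
Compatibility at B: δ_0 − R_B·δ_{BB} = 0, so R_B = 124287/732.3 = 169.7 kN.

R_B = 169.7 kN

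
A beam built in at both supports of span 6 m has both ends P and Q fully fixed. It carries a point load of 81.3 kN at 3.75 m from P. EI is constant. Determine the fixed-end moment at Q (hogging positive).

M_Q = 71.46 kN·m

Release both end moments; the primary structure is a simply-supported span PQ with redundants M_P and M_Q.
End rotations of the released simple span under the applied load (×1/EI):
  at P: point load 81.3 at a = 3.75: Pab(L + b)/(6LEI) = 157.2/EI
  at Q: point load 81.3 at a = 3.75: Pab(L + a)/(6LEI) = 185.8/EI
  θ_P0 = 157.2/EI,  θ_Q0 = 185.8/EI
Flexibility coefficients: a unit moment at one end gives L/(3EI) there and L/(6EI) at the far end, so f₁₁ = f₂₂ = 2/EI and f₁₂ = f₂₁ = 1/EI.
Compatibility — zero rotation at each built-in end:
  2 M_P + 1 M_Q = 157.2
  1 M_P + 2 M_Q = 185.8
Solving the pair gives M_P = 42.87 kN·m and M_Q = 71.46 kN·m (hogging).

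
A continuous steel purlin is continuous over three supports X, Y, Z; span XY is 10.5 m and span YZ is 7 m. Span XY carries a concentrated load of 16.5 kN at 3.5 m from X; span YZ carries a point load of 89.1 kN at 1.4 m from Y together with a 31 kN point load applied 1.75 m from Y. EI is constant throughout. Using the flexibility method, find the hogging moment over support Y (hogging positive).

M_Y = 65.57 kN·m

Insert a hinge at Y; M_Y is the redundant, and each span becomes simply supported.
Rotations at Y on the released spans (each span's end-slope, ×1/EI):
  span XY: point load 16.5 at a = 3.5: Pab(L + a)/(6LEI) = 89.83/EI
  span YZ: point load 89.1 at a = 1.4: Pab(L + b)/(6LEI) = 209.6/EI
  span YZ: point load 31 at a = 1.75: Pab(L + b)/(6LEI) = 83.07/EI
  relative rotation θ_0 = (89.83 + 292.6)/EI = 382.5/EI
A unit hogging moment at Y produces rotation L₁/(3EI) + L₂/(3EI) = 5.833/EI.
Slope continuity at Y: θ_0 = M_Y·5.833/EI, so M_Y = 382.5/5.833 = 65.57 kN·m (hogging).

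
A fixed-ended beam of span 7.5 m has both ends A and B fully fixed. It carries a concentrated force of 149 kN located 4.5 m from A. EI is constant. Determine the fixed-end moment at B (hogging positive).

Release both end moments; the primary structure is a simply-supported span AB with redundants M_A and M_B.
On the primary (simply-supported) span, the end slopes from the loading are:
  at A: point load 149 at a = 4.5: Pab(L + b)/(6LEI) = 469.4/EI
  at B: point load 149 at a = 4.5: Pab(L + a)/(6LEI) = 536.4/EI
  θ_A0 = 469.4/EI,  θ_B0 = 536.4/EI
Flexibility coefficients: a unit moment at one end gives L/(3EI) there and L/(6EI) at the far end, so f₁₁ = f₂₂ = 2.5/EI and f₁₂ = f₂₁ = 1.25/EI.
Compatibility — zero rotation at each built-in end:
  2.5 M_A + 1.25 M_B = 469.4
  1.25 M_A + 2.5 M_B = 536.4
Solving the pair gives M_A = 107.3 kN·m and M_B = 160.9 kN·m (hogging).

M_B = 160.9 kN·m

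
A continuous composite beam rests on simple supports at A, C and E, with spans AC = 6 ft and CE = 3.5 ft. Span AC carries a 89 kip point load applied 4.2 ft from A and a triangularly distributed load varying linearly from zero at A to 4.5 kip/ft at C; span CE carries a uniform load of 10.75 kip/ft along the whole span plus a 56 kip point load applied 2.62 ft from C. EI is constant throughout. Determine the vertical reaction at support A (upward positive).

Take M_C as the redundant. Released structure: two simple spans AC and CE with a hinge at C.
Rotations at C on the released spans (each span's end-slope, ×1/EI):
  span AC: point load 89 at a = 4.2: Pab(L + a)/(6LEI) = 190.6/EI
  span AC: triangular load, peak 4.5: w₀L³/(45EI) = 21.6/EI
  span CE: UDL 10.75: wL³/(24EI) = 19.2/EI
  span CE: point load 56 at a = 2.62: Pab(L + b)/(6LEI) = 26.93/EI
  relative rotation θ_0 = (212.2 + 46.13)/EI = 258.4/EI
A unit hogging moment at C produces rotation L₁/(3EI) + L₂/(3EI) = 3.167/EI.
Compatibility: M_C·(L₁+L₂)/(3EI) = θ_0, giving M_C = 81.59 kip·ft (hogging).
Span AC, ΣM about A with M_C applied at C: R_C^{AC}·6 = 427.8 + 81.59, so R_C^{AC} = 84.9 kip and R_A = 102.5 − 84.9 = 17.6 kip.

R_A = 17.6 kip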